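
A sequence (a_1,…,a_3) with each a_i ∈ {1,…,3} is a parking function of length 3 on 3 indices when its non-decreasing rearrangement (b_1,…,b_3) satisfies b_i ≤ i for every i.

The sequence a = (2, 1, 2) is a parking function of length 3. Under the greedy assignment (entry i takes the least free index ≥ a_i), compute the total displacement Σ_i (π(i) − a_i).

Σπ(i) = 1+…+3 = 6; Σa = 2+1+2 = 5; disp = 6−5 = 1.

1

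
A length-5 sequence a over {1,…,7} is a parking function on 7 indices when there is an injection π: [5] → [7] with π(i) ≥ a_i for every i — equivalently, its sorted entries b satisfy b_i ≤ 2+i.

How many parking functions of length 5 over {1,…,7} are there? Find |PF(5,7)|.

|PF| = 3·8^4 = 3×4096 = 12288 (Pollak)
Example (4,5,1,3,4) → sorted (1,3,4,4,5): b_i ≤ 2+i ∀i, a PF.

12288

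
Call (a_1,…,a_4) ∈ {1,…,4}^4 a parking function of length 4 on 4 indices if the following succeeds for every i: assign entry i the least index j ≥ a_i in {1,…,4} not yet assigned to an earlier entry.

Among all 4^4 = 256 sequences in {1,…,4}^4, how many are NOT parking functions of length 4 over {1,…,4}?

131

Count = 1·5^3 = 1 · 125 = 125 [KW]
Check (2,2,3,3) → sorted (2,2,3,3): b_1=2>1, not a PF.
So 256 − 125 = 131 fail.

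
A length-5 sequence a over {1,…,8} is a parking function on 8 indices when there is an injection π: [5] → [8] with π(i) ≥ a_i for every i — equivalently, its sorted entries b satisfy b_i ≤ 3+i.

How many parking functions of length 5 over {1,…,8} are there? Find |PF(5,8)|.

Count = (8+1−5)·(8+1)^{5−1} = 4 · 6561 = 26244 (Konheim–Weiss)
E.g. (1,8,7,3,5) → sorted (1,3,5,7,8): b_i ≤ 3+i ∀i, a PF.

26244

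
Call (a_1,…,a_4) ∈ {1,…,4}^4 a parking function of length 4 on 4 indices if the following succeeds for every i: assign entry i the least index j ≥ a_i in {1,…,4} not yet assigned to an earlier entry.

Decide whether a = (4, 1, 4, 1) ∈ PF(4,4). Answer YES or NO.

Order a: b = (1, 1, 4, 4).
  b_1=1 ≤ 1
  b_2=1 ≤ 2
  b_3=4 > 3
  fails at i=3 ⇒ NO

NO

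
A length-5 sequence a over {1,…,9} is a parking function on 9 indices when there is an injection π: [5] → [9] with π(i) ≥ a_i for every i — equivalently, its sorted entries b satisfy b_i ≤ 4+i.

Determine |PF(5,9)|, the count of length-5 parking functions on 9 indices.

50000

#PF = (9+1−5)·(9+1)^{5−1} = 5·10000 = 50000 [KW]
E.g. (5,9,6,2,2) → sorted (2,2,5,6,9): b_i ≤ 4+i ∀i, a PF.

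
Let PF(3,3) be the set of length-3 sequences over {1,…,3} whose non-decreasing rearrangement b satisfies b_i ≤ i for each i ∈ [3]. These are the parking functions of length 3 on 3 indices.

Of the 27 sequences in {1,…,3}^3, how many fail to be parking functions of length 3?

Count = 1·4^2 = 1·16 = 16 [KW]
E.g. (3,3,3) → sorted (3,3,3): b_1=3>1, not a PF.
So 27 − 16 = 11 fail.

11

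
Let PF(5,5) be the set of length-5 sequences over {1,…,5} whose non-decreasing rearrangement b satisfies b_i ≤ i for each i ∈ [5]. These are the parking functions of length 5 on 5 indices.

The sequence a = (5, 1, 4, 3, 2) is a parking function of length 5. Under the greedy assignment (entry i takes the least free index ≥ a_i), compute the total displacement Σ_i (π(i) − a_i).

0

Σπ = 15 ({1..5} each once); Σa = 5+1+4+3+2 = 15; disp = 15−15 = 0.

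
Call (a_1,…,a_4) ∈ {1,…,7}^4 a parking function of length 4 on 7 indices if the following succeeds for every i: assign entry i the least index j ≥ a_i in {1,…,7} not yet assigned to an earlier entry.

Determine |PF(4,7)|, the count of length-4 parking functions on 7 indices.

|PF(4,7)| = (7+1−4)·(7+1)^{4−1} = 4×512 = 2048 (Pollak)
Example (3,7,3,3) → sorted (3,3,3,7): b_i ≤ 3+i ∀i, a PF.

2048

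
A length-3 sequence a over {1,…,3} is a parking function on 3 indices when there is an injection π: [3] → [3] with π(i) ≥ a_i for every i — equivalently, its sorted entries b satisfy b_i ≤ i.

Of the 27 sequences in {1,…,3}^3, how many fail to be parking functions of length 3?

11

|PF| = (3−3+1)·(3+1)^(3−1) = 1×16 = 16
Example (3,3,1) → sorted (1,3,3): b_2=3>2, not a PF.
So 27 − 16 = 11 fail.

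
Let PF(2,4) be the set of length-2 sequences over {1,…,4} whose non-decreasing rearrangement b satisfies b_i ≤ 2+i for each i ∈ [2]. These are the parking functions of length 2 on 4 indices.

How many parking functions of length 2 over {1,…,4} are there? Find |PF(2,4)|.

|PF(2,4)| = (5−2)·5^(2−1) = 3·5 = 15 (Konheim–Weiss)
One tuple (1,4) → sorted (1,4): b_i ≤ 2+i ∀i, a PF.

15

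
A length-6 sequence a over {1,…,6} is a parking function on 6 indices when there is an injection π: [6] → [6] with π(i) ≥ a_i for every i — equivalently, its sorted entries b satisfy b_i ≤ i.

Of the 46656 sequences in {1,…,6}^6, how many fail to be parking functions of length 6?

|PF| = 1·7^5 = 1·16807 = 16807 (Pollak)
One tuple (3,3,3,6,5,1) → sorted (1,3,3,3,5,6): b_2=3>2, not a PF.
Total 46656; non-PF = 46656−16807 = 29849

29849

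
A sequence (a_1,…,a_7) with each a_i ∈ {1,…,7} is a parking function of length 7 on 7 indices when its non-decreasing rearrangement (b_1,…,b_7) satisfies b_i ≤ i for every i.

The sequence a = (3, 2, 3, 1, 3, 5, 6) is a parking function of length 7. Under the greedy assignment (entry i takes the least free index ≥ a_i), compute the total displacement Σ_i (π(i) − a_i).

Σπ = 28 ({1..7} each once); Σa = 3+2+3+1+3+5+6 = 23; disp = 28−23 = 5.

5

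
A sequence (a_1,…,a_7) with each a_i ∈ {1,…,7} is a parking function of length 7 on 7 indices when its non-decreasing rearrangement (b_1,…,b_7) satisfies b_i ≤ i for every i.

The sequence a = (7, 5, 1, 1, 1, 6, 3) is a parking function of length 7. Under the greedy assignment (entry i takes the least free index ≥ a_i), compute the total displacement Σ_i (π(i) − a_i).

Σπ = 7·8/2 = 28 (π permutes [7]); Σa = 7+5+1+1+1+6+3 = 24; disp = 28−24 = 4.

4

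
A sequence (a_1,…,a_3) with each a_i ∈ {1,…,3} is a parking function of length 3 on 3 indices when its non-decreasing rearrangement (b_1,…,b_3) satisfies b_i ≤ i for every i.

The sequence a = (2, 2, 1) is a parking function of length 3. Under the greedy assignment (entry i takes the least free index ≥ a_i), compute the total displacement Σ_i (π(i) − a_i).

Σπ = 6 ({1..3} each once); Σa = 2+2+1 = 5; disp = 6−5 = 1.

1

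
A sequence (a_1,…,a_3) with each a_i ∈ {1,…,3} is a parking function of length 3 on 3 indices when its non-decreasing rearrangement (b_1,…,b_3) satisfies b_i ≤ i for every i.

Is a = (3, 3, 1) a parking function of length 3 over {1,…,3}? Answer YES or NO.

Rearranged: b = (1, 3, 3).
  b_1=1 ≤ 1
  b_2=3 > 2
  fails at i=2 ⇒ NO

NO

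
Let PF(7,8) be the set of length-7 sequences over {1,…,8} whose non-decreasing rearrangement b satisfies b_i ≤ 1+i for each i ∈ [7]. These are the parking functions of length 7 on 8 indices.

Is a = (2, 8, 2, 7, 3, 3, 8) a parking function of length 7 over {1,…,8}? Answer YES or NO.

Rearranged: b = (2, 2, 3, 3, 7, 8, 8).
  b_1=2 ≤ 2
  b_2=2 ≤ 3
  b_3=3 ≤ 4
  b_4=3 ≤ 5
  b_5=7 > 6
  fails at i=5 ⇒ NO

NO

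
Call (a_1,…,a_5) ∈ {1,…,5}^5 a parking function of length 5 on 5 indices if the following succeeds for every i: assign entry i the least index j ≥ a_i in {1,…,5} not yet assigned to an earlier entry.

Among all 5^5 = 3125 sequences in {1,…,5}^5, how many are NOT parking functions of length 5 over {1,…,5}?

#PF = (6−5)·6^(5−1) = 1 · 1296 = 1296
Example (3,4,5,2,2) → sorted (2,2,3,4,5): b_1=2>1, not a PF.
So 3125 − 1296 = 1829 fail.

1829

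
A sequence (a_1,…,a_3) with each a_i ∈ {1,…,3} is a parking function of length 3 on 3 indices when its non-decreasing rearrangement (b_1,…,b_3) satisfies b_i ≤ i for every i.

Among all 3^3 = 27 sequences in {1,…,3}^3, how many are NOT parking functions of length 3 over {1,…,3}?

11

Count = (3−3+1)·(3+1)^(3−1) = 1×16 = 16 [KW]
E.g. (3,3,1) → sorted (1,3,3): b_2=3>2, not a PF.
Total 27; non-PF = 27−16 = 11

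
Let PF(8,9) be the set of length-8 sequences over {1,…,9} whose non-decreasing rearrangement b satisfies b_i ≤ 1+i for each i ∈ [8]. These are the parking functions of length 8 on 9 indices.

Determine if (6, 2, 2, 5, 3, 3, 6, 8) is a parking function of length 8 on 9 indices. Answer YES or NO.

YES

Sorted: b = (2, 2, 3, 3, 5, 6, 6, 8).
  b_1=2 ≤ 2
  b_2=2 ≤ 3
  b_3=3 ≤ 4
  b_4=3 ≤ 5
  b_5=5 ≤ 6
  b_6=6 ≤ 7
  b_7=6 ≤ 8
  b_8=8 ≤ 9
All bounds hold ⇒ YES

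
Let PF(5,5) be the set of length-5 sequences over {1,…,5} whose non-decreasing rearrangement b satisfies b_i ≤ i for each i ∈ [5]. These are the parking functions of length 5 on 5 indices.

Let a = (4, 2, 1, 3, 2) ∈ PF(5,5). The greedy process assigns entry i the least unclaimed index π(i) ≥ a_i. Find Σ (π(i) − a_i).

Σπ = 5·6/2 = 15 (π permutes [5]); Σa = 4+2+1+3+2 = 12; disp = 15−12 = 3.

3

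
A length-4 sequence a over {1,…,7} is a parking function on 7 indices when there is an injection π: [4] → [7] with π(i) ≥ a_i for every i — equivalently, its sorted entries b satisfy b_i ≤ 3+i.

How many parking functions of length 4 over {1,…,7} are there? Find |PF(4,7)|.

2048

|PF(4,7)| = (8−4)·8^(4−1) = 4×512 = 2048
Check (6,2,3,1) → sorted (1,2,3,6): b_i ≤ 3+i ∀i, a PF.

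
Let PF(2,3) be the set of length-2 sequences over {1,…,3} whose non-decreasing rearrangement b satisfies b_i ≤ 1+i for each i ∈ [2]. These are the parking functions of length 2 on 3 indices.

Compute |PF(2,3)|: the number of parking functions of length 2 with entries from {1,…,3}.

8

|PF(2,3)| = (3−2+1)·(3+1)^(2−1) = 2×4 = 8 (Konheim–Weiss)
E.g. (3,2) → sorted (2,3): b_i ≤ 1+i ∀i, a PF.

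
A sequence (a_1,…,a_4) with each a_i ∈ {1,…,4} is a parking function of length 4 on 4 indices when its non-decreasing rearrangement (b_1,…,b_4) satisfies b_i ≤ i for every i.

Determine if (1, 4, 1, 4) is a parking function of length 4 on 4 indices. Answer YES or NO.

Sorted: b = (1, 1, 4, 4).
  b_1=1 ≤ 1
  b_2=1 ≤ 2
  b_3=4 > 3
  fails at i=3 ⇒ NO

NO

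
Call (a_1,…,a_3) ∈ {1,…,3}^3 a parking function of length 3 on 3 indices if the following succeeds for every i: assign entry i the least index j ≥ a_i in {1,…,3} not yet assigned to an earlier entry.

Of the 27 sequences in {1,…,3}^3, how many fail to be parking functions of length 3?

|PF| = (3−3+1)·(3+1)^(3−1) = 1×16 = 16 (Konheim–Weiss)
One tuple (3,1,3) → sorted (1,3,3): b_2=3>2, not a PF.
Total 27; non-PF = 27−16 = 11

11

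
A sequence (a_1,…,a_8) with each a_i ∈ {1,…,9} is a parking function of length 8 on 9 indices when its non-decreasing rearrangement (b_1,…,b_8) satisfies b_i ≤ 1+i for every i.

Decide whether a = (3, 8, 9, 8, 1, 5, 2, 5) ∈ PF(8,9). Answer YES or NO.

Sorted: b = (1, 2, 3, 5, 5, 8, 8, 9).
  b_1=1 ≤ 2
  b_2=2 ≤ 3
  b_3=3 ≤ 4
  b_4=5 ≤ 5
  b_5=5 ≤ 6
  b_6=8 > 7
  fails at i=6 ⇒ NO

NO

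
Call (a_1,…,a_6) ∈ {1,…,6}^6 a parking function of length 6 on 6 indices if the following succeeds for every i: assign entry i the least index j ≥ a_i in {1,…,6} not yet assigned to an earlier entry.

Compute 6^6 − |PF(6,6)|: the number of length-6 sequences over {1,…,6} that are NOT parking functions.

29849

Count = (7−6)·7^(6−1) = 1×16807 = 16807 (Pollak)
Example (6,6,1,1,6,6) → sorted (1,1,6,6,6,6): b_3=6>3, not a PF.
Total 46656; non-PF = 46656−16807 = 29849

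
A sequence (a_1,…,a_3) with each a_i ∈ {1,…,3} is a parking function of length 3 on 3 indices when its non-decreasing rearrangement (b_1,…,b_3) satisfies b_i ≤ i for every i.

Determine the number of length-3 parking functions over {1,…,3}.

16

#PF = (4−3)·4^(3−1) = 1 · 16 = 16
One tuple (1,3,1) → sorted (1,1,3): b_i ≤ i ∀i, a PF.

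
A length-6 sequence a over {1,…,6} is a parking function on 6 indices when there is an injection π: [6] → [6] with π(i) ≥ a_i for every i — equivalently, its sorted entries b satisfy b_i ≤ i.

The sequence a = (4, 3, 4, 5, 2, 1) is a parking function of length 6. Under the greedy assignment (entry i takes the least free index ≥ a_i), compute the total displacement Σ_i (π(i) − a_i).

2

Σπ = 21 ({1..6} each once); Σa = 4+3+4+5+2+1 = 19; disp = 21−19 = 2.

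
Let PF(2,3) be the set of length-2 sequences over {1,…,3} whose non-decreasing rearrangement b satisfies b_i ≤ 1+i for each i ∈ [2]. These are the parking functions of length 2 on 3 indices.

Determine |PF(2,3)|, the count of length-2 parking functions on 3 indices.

|PF| = (3−2+1)·(3+1)^(2−1) = 2×4 = 8
Check (2,2) → sorted (2,2): b_i ≤ 1+i ∀i, a PF.

8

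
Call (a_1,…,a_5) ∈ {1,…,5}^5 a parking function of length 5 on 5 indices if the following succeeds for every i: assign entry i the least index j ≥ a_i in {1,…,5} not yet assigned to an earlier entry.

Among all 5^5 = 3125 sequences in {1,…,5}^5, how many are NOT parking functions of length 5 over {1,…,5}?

#PF = (5+1−5)·(5+1)^{5−1} = 1·1296 = 1296 (Konheim–Weiss)
E.g. (3,2,5,4,5) → sorted (2,3,4,5,5): b_1=2>1, not a PF.
Total 3125; non-PF = 3125−1296 = 1829

1829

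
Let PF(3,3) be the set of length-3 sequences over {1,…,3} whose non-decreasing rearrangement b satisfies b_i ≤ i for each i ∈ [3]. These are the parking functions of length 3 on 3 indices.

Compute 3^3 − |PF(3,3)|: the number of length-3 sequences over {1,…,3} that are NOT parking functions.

|PF(3,3)| = (3+1−3)·(3+1)^{3−1} = 1×16 = 16 [KW]
E.g. (3,3,2) → sorted (2,3,3): b_1=2>1, not a PF.
So 27 − 16 = 11 fail.

11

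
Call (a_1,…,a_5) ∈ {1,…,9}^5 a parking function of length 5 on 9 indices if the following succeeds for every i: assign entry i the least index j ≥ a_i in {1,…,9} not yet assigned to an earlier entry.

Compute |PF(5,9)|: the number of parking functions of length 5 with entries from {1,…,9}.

|PF| = (9−5+1)·(9+1)^(5−1) = 5×10000 = 50000
E.g. (9,4,6,8,5) → sorted (4,5,6,8,9): b_i ≤ 4+i ∀i, a PF.

50000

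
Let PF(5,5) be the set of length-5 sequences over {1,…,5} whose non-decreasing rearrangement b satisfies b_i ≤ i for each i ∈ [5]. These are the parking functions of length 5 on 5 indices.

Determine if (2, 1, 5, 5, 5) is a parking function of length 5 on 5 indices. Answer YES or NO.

NO

Order a: b = (1, 2, 5, 5, 5).
  b_1=1 ≤ 1
  b_2=2 ≤ 2
  b_3=5 > 3
  fails at i=3 ⇒ NO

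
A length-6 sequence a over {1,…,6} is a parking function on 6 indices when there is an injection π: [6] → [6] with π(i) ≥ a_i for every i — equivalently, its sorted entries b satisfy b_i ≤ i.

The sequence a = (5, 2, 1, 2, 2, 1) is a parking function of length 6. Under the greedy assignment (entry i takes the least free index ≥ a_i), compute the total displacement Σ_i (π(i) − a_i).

8

Σπ = 21 ({1..6} each once); Σa = 5+2+1+2+2+1 = 13; disp = 21−13 = 8.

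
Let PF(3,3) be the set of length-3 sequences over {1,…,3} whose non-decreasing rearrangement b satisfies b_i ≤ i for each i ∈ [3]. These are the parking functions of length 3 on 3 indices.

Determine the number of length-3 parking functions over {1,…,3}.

16

|PF| = (3+1−3)·(3+1)^{3−1} = 1·16 = 16 (Pollak)
One tuple (3,1,1) → sorted (1,1,3): b_i ≤ i ∀i, a PF.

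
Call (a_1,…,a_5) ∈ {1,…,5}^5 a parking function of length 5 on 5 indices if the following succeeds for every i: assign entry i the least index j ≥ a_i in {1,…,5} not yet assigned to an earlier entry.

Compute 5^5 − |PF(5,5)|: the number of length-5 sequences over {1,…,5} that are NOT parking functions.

Count = 1·6^4 = 1×1296 = 1296 [KW]
E.g. (2,3,4,2,2) → sorted (2,2,2,3,4): b_1=2>1, not a PF.
So 3125 − 1296 = 1829 fail.

1829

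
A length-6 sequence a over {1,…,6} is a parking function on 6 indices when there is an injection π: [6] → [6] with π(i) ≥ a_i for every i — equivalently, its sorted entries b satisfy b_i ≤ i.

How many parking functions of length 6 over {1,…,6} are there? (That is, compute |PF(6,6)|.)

16807

Count = (7−6)·7^(6−1) = 1·16807 = 16807 (Pollak)
One tuple (1,2,5,1,4,5) → sorted (1,1,2,4,5,5): b_i ≤ i ∀i, a PF.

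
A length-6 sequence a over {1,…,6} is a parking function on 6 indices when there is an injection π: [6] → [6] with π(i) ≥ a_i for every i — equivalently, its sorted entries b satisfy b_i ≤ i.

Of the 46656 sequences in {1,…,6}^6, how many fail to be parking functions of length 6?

|PF| = (7−6)·7^(6−1) = 1×16807 = 16807 (Konheim–Weiss)
E.g. (3,5,5,6,4,4) → sorted (3,4,4,5,5,6): b_1=3>1, not a PF.
So 46656 − 16807 = 29849 fail.

29849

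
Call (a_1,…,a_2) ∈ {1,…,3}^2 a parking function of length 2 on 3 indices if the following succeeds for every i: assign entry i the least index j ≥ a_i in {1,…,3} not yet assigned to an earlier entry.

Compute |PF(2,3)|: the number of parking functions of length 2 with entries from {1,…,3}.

8

#PF = (3−2+1)·(3+1)^(2−1) = 2×4 = 8 (Konheim–Weiss)
Example (1,1) → sorted (1,1): b_i ≤ 1+i ∀i, a PF.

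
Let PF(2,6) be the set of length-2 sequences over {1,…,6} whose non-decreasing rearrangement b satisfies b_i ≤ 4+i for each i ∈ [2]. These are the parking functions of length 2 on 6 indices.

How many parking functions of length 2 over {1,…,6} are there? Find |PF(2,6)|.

35

|PF(2,6)| = 5·7^1 = 5×7 = 35
Check (4,2) → sorted (2,4): b_i ≤ 4+i ∀i, a PF.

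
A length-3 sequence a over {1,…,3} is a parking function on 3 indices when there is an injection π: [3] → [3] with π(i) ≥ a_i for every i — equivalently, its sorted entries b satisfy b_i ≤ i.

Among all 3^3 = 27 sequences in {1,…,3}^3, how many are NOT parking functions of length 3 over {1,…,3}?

#PF = 1·4^2 = 1×16 = 16 (Pollak)
Example (3,3,3) → sorted (3,3,3): b_1=3>1, not a PF.
Total 27; non-PF = 27−16 = 11

11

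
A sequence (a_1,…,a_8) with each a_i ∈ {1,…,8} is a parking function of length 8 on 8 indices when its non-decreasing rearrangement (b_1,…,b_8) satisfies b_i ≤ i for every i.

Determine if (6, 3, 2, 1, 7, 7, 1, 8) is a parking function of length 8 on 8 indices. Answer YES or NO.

Order a: b = (1, 1, 2, 3, 6, 7, 7, 8).
  b_1=1 ≤ 1
  b_2=1 ≤ 2
  b_3=2 ≤ 3
  b_4=3 ≤ 4
  b_5=6 > 5
  fails at i=5 ⇒ NO

NO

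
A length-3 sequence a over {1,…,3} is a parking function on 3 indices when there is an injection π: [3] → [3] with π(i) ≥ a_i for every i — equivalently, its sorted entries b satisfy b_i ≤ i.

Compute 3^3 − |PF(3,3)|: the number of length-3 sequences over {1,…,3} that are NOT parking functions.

|PF(3,3)| = 1·4^2 = 1·16 = 16
Check (3,2,3) → sorted (2,3,3): b_1=2>1, not a PF.
So 27 − 16 = 11 fail.

11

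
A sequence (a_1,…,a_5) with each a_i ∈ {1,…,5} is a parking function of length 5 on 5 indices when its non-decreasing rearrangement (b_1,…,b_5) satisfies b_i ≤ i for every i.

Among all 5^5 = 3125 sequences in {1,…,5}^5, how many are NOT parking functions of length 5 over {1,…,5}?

#PF = (6−5)·6^(5−1) = 1×1296 = 1296 (Pollak)
E.g. (3,1,5,4,4) → sorted (1,3,4,4,5): b_2=3>2, not a PF.
So 3125 − 1296 = 1829 fail.

1829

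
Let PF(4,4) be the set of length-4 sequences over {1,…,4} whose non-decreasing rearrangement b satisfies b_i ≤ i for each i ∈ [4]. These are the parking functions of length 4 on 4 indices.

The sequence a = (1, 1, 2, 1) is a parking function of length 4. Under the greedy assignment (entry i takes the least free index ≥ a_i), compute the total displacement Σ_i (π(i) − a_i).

Σπ = 4·5/2 = 10 (π permutes [4]); Σa = 1+1+2+1 = 5; disp = 10−5 = 5.

5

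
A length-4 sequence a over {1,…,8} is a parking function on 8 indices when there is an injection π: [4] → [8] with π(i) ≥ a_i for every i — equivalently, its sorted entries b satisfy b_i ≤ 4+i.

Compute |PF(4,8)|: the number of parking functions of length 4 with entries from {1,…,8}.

3645

|PF(4,8)| = (9−4)·9^(4−1) = 5×729 = 3645
One tuple (1,6,7,3) → sorted (1,3,6,7): b_i ≤ 4+i ∀i, a PF.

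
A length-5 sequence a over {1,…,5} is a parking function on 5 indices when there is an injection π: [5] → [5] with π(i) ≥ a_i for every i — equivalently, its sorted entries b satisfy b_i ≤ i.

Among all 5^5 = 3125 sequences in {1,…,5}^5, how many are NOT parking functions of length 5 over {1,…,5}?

1829

Count = (5+1−5)·(5+1)^{5−1} = 1 · 1296 = 1296 (Konheim–Weiss)
E.g. (5,5,5,1,5) → sorted (1,5,5,5,5): b_2=5>2, not a PF.
5^5 − 1296 = 3125 − 1296 = 1829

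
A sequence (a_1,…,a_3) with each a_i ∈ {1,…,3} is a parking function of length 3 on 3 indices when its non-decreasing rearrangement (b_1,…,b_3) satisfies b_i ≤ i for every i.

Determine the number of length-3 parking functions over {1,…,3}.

16

#PF = 1·4^2 = 1·16 = 16 (Pollak)
E.g. (1,2,3) → sorted (1,2,3): b_i ≤ i ∀i, a PF.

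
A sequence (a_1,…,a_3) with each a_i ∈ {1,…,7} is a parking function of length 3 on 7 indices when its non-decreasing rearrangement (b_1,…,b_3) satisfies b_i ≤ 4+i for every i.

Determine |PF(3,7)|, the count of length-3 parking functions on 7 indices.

320

|PF(3,7)| = (7+1−3)·(7+1)^{3−1} = 5×64 = 320 (Konheim–Weiss)
One tuple (3,6,6) → sorted (3,6,6): b_i ≤ 4+i ∀i, a PF.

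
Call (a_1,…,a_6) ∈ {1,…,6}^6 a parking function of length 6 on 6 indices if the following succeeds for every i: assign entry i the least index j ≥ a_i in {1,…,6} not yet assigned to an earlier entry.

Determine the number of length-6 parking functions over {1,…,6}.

16807

|PF| = (6−6+1)·(6+1)^(6−1) = 1×16807 = 16807 (Konheim–Weiss)
One tuple (1,6,2,4,2,1) → sorted (1,1,2,2,4,6): b_i ≤ i ∀i, a PF.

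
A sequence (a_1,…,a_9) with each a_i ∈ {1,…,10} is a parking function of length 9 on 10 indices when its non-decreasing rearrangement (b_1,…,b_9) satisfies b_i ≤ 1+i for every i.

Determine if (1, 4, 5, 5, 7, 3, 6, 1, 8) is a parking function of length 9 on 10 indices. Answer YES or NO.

Rearranged: b = (1, 1, 3, 4, 5, 5, 6, 7, 8).
  b_1=1 ≤ 2
  b_2=1 ≤ 3
  b_3=3 ≤ 4
  b_4=4 ≤ 5
  b_5=5 ≤ 6
  b_6=5 ≤ 7
  b_7=6 ≤ 8
  b_8=7 ≤ 9
  b_9=8 ≤ 10
All bounds hold ⇒ YES

YES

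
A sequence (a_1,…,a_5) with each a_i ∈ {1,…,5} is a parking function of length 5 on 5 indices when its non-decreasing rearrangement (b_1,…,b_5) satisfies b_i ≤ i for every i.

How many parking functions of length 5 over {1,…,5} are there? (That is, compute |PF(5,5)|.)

|PF(5,5)| = 1·6^4 = 1 · 1296 = 1296
Example (5,2,4,3,1) → sorted (1,2,3,4,5): b_i ≤ i ∀i, a PF.

1296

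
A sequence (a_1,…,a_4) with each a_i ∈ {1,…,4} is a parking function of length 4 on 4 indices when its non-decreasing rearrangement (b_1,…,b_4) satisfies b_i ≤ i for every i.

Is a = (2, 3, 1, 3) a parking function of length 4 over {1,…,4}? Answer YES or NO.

Order a: b = (1, 2, 3, 3).
  b_1=1 ≤ 1
  b_2=2 ≤ 2
  b_3=3 ≤ 3
  b_4=3 ≤ 4
All bounds hold ⇒ YES

YES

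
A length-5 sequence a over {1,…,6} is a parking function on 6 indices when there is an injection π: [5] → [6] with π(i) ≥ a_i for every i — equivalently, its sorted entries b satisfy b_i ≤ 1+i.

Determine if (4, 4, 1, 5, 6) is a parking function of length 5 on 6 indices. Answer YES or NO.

Sorted: b = (1, 4, 4, 5, 6).
  b_1=1 ≤ 2
  b_2=4 > 3
  fails at i=2 ⇒ NO

NO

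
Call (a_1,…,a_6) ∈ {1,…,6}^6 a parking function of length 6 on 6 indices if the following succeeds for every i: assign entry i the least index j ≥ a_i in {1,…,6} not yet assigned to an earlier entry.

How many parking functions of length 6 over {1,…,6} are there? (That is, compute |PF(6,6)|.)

16807

|PF(6,6)| = (6−6+1)·(6+1)^(6−1) = 1×16807 = 16807
Example (1,1,3,1,6,2) → sorted (1,1,1,2,3,6): b_i ≤ i ∀i, a PF.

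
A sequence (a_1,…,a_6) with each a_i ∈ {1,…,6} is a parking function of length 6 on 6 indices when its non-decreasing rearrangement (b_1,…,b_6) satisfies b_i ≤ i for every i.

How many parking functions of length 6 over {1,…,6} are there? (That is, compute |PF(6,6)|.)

#PF = (6+1−6)·(6+1)^{6−1} = 1×16807 = 16807
One tuple (3,1,1,6,3,1) → sorted (1,1,1,3,3,6): b_i ≤ i ∀i, a PF.

16807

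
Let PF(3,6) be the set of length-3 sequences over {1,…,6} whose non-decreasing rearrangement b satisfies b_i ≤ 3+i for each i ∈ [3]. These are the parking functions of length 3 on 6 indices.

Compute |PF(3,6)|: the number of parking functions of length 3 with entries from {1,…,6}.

196

|PF(3,6)| = (6−3+1)·(6+1)^(3−1) = 4·49 = 196 [KW]
E.g. (6,2,3) → sorted (2,3,6): b_i ≤ 3+i ∀i, a PF.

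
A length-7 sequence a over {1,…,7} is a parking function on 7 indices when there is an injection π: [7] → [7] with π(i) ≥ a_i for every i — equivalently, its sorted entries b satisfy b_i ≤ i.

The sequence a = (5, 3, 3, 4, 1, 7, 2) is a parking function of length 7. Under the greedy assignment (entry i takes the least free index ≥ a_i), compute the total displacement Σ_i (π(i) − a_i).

Σπ = 7·8/2 = 28 (π permutes [7]); Σa = 5+3+3+4+1+7+2 = 25; disp = 28−25 = 3.

3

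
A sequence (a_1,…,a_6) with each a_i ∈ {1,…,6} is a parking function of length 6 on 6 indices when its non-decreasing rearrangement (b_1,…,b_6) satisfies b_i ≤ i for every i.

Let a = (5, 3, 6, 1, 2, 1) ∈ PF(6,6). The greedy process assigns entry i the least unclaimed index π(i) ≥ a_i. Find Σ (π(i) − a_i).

Σπ = 21 ({1..6} each once); Σa = 5+3+6+1+2+1 = 18; disp = 21−18 = 3.

3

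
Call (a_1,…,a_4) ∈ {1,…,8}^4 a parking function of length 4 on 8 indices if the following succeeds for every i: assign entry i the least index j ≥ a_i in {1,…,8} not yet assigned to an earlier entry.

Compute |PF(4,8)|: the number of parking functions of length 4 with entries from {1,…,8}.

|PF(4,8)| = (8−4+1)·(8+1)^(4−1) = 5·729 = 3645 [KW]
One tuple (1,1,7,7) → sorted (1,1,7,7): b_i ≤ 4+i ∀i, a PF.

3645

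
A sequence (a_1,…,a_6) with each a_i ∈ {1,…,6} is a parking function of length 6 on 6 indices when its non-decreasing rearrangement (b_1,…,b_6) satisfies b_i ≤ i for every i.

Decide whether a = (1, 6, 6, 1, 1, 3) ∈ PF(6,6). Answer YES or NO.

NO

Order a: b = (1, 1, 1, 3, 6, 6).
  b_1=1 ≤ 1
  b_2=1 ≤ 2
  b_3=1 ≤ 3
  b_4=3 ≤ 4
  b_5=6 > 5
  fails at i=5 ⇒ NO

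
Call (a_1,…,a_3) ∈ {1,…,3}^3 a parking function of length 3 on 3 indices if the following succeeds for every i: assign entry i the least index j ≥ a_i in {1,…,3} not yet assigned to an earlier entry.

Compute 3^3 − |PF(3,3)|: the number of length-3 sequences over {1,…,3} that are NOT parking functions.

11

|PF(3,3)| = (4−3)·4^(3−1) = 1 · 16 = 16 (Konheim–Weiss)
Example (3,3,3) → sorted (3,3,3): b_1=3>1, not a PF.
So 27 − 16 = 11 fail.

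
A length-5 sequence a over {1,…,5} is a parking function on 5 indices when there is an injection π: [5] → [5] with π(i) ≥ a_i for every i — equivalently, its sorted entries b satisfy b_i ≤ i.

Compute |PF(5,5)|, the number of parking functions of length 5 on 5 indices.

1296

|PF(5,5)| = (6−5)·6^(5−1) = 1·1296 = 1296
One tuple (1,5,4,1,2) → sorted (1,1,2,4,5): b_i ≤ i ∀i, a PF.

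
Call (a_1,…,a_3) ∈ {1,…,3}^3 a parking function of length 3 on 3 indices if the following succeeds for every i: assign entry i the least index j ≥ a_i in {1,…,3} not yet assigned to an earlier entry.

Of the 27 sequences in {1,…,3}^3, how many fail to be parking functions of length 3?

11

Count = 1·4^2 = 1×16 = 16 (Konheim–Weiss)
Check (3,3,2) → sorted (2,3,3): b_1=2>1, not a PF.
Total 27; non-PF = 27−16 = 11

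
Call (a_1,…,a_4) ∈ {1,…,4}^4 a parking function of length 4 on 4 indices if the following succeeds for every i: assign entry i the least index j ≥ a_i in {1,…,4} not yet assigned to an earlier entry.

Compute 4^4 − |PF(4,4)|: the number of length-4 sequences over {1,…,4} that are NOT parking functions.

Count = (4+1−4)·(4+1)^{4−1} = 1 · 125 = 125 [KW]
E.g. (4,4,3,2) → sorted (2,3,4,4): b_1=2>1, not a PF.
4^4 − 125 = 256 − 125 = 131

131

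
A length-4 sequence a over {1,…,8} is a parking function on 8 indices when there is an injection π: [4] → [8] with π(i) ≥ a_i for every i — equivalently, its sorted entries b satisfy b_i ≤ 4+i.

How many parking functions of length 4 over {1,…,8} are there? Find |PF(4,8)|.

Count = 5·9^3 = 5 · 729 = 3645 [KW]
One tuple (8,1,5,7) → sorted (1,5,7,8): b_i ≤ 4+i ∀i, a PF.

3645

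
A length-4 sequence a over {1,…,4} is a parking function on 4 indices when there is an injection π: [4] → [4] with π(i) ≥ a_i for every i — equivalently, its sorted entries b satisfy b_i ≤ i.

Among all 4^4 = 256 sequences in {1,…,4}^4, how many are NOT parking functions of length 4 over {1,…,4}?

|PF(4,4)| = (4+1−4)·(4+1)^{4−1} = 1×125 = 125 (Pollak)
One tuple (1,4,4,4) → sorted (1,4,4,4): b_2=4>2, not a PF.
So 256 − 125 = 131 fail.

131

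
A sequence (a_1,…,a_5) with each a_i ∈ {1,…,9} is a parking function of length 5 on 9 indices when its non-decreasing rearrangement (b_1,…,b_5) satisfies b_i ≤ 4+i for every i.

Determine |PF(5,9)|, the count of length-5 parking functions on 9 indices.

50000

|PF| = (9+1−5)·(9+1)^{5−1} = 5 · 10000 = 50000 [KW]
One tuple (8,5,6,2,1) → sorted (1,2,5,6,8): b_i ≤ 4+i ∀i, a PF.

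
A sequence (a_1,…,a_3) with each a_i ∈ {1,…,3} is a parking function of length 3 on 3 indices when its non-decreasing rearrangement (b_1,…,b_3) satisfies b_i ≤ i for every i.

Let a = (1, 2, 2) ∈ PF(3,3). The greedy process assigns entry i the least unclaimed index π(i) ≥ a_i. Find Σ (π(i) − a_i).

1

Σπ = 3·4/2 = 6 (π permutes [3]); Σa = 1+2+2 = 5; disp = 6−5 = 1.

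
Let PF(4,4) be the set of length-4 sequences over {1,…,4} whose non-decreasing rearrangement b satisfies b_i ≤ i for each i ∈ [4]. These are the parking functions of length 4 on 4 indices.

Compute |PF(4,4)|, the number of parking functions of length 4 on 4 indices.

Count = 1·5^3 = 1 · 125 = 125
Check (4,1,1,2) → sorted (1,1,2,4): b_i ≤ i ∀i, a PF.

125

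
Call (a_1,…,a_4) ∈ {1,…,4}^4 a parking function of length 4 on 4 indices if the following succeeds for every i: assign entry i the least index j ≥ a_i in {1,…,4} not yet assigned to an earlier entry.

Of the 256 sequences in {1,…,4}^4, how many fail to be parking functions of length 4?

Count = (5−4)·5^(4−1) = 1·125 = 125 (Pollak)
Example (4,2,4,3) → sorted (2,3,4,4): b_1=2>1, not a PF.
Total 256; non-PF = 256−125 = 131

131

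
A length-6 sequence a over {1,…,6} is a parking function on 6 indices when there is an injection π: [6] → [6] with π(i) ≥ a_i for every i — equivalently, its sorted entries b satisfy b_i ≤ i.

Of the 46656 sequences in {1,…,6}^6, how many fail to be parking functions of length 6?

Count = 1·7^5 = 1 · 16807 = 16807 (Pollak)
E.g. (5,6,5,4,6,6) → sorted (4,5,5,6,6,6): b_1=4>1, not a PF.
6^6 − 16807 = 46656 − 16807 = 29849

29849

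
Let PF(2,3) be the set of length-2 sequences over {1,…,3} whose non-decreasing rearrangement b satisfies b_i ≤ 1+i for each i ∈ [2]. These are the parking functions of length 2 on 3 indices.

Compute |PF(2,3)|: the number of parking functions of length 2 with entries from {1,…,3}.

Count = (4−2)·4^(2−1) = 2×4 = 8
Example (3,1) → sorted (1,3): b_i ≤ 1+i ∀i, a PF.

8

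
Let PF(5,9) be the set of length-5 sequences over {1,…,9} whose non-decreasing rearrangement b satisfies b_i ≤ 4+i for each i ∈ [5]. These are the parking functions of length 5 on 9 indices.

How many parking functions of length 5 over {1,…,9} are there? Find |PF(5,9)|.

50000

#PF = (9+1−5)·(9+1)^{5−1} = 5 · 10000 = 50000 [KW]
One tuple (8,8,1,2,6) → sorted (1,2,6,8,8): b_i ≤ 4+i ∀i, a PF.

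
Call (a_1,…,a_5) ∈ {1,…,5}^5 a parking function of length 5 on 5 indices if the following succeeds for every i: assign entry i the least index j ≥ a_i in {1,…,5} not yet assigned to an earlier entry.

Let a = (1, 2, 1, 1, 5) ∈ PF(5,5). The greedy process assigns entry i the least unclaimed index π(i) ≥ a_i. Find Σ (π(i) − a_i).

Σπ = 15 ({1..5} each once); Σa = 1+2+1+1+5 = 10; disp = 15−10 = 5.

5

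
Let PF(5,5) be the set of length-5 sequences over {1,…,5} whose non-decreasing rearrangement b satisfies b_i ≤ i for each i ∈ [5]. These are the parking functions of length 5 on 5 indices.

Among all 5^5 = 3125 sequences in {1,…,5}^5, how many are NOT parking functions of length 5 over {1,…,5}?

Count = (5−5+1)·(5+1)^(5−1) = 1×1296 = 1296
Check (4,3,4,3,3) → sorted (3,3,3,4,4): b_1=3>1, not a PF.
Total 3125; non-PF = 3125−1296 = 1829

1829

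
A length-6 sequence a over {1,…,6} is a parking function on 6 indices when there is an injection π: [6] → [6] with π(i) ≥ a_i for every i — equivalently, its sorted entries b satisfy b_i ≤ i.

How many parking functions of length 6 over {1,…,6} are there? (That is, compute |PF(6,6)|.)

16807

#PF = (7−6)·7^(6−1) = 1×16807 = 16807 (Pollak)
One tuple (1,1,5,1,2,3) → sorted (1,1,1,2,3,5): b_i ≤ i ∀i, a PF.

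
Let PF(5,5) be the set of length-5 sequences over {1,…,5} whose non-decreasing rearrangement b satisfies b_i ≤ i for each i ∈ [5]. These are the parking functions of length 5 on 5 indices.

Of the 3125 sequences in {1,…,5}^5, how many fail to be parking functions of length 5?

1829

|PF| = (5−5+1)·(5+1)^(5−1) = 1 · 1296 = 1296 (Pollak)
Check (2,4,5,5,5) → sorted (2,4,5,5,5): b_1=2>1, not a PF.
Total 3125; non-PF = 3125−1296 = 1829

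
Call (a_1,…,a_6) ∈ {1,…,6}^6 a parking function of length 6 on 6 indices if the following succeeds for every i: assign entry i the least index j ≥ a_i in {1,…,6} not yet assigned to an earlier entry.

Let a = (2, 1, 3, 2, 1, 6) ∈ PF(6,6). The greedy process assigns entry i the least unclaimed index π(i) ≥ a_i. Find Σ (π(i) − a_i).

Σπ = 6·7/2 = 21 (π permutes [6]); Σa = 2+1+3+2+1+6 = 15; disp = 21−15 = 6.

6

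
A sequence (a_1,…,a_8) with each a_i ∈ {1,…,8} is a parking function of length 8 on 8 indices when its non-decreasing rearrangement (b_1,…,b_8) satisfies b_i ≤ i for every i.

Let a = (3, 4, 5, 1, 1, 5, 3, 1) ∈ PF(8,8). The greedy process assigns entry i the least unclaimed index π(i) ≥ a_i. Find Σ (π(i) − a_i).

Σπ = 36 ({1..8} each once); Σa = 3+4+5+1+1+5+3+1 = 23; disp = 36−23 = 13.

13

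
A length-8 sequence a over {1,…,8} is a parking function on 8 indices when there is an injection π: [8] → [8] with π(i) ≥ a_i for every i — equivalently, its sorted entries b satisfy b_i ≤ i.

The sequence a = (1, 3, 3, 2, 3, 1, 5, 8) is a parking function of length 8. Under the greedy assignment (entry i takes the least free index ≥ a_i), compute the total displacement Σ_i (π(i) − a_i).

Σπ(i) = 1+…+8 = 36; Σa = 1+3+3+2+3+1+5+8 = 26; disp = 36−26 = 10.

10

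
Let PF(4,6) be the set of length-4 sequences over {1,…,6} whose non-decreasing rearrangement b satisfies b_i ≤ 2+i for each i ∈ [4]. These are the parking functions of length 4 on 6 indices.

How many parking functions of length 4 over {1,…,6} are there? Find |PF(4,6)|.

|PF| = (7−4)·7^(4−1) = 3 · 343 = 1029 (Pollak)
Example (1,4,2,4) → sorted (1,2,4,4): b_i ≤ 2+i ∀i, a PF.

1029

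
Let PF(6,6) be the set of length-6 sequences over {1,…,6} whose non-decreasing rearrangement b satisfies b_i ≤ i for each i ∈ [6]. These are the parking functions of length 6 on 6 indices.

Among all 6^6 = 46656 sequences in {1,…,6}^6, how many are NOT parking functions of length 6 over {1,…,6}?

Count = (6+1−6)·(6+1)^{6−1} = 1×16807 = 16807
E.g. (2,6,6,5,3,5) → sorted (2,3,5,5,6,6): b_1=2>1, not a PF.
So 46656 − 16807 = 29849 fail.

29849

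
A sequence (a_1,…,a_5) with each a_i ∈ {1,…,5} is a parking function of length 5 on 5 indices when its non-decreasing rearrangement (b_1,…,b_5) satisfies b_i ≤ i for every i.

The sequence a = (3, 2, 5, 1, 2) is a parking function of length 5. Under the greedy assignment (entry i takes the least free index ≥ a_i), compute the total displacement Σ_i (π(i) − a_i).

2

Σπ = 15 ({1..5} each once); Σa = 3+2+5+1+2 = 13; disp = 15−13 = 2.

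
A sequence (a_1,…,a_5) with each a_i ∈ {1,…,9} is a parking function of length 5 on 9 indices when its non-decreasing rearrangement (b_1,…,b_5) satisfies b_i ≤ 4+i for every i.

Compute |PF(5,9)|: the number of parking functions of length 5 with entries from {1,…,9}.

#PF = 5·10^4 = 5 · 10000 = 50000
One tuple (3,1,7,6,4) → sorted (1,3,4,6,7): b_i ≤ 4+i ∀i, a PF.

50000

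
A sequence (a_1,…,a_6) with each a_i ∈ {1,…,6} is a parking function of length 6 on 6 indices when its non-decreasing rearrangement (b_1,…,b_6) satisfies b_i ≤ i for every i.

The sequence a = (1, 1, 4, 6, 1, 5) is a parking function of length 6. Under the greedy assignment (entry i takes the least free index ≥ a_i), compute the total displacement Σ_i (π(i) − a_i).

3

Σπ = 6·7/2 = 21 (π permutes [6]); Σa = 1+1+4+6+1+5 = 18; disp = 21−18 = 3.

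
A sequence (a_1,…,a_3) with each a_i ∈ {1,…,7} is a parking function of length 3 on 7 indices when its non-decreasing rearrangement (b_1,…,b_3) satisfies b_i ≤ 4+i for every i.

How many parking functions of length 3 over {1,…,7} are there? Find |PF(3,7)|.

320

|PF| = (8−3)·8^(3−1) = 5×64 = 320
Check (4,5,5) → sorted (4,5,5): b_i ≤ 4+i ∀i, a PF.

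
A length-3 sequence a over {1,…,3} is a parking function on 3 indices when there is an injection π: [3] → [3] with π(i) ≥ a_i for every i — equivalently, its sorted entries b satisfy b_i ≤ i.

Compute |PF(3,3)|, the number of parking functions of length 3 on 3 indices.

16

|PF(3,3)| = (3−3+1)·(3+1)^(3−1) = 1 · 16 = 16
E.g. (1,3,1) → sorted (1,1,3): b_i ≤ i ∀i, a PF.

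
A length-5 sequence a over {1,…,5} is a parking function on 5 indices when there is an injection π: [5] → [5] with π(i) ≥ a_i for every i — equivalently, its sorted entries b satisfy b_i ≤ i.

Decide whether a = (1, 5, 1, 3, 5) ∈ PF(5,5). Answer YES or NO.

NO

Order a: b = (1, 1, 3, 5, 5).
  b_1=1 ≤ 1
  b_2=1 ≤ 2
  b_3=3 ≤ 3
  b_4=5 > 4
  fails at i=4 ⇒ NO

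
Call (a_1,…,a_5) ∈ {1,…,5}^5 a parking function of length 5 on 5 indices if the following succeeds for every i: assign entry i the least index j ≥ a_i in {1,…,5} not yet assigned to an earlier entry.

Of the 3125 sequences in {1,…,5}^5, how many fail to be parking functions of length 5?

1829

|PF| = (5−5+1)·(5+1)^(5−1) = 1 · 1296 = 1296 [KW]
Check (5,3,5,5,3) → sorted (3,3,5,5,5): b_1=3>1, not a PF.
So 3125 − 1296 = 1829 fail.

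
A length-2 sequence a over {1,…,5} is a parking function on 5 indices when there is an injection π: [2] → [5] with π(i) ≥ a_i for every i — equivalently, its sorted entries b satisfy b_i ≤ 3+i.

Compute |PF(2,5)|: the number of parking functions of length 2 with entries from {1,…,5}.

24

|PF(2,5)| = (6−2)·6^(2−1) = 4·6 = 24 (Konheim–Weiss)
One tuple (4,4) → sorted (4,4): b_i ≤ 3+i ∀i, a PF.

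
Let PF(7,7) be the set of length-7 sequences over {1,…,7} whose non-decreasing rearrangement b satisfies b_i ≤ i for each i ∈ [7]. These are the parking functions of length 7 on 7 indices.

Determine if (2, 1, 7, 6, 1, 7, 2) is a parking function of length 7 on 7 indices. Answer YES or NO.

Sorted: b = (1, 1, 2, 2, 6, 7, 7).
  b_1=1 ≤ 1
  b_2=1 ≤ 2
  b_3=2 ≤ 3
  b_4=2 ≤ 4
  b_5=6 > 5
  fails at i=5 ⇒ NO

NO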